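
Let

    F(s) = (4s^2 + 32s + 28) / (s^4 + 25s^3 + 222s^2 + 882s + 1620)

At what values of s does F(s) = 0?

Set the numerator to zero: 4s^2 + 32s + 28 = 0, i.e. 4·(s^2 + 8s + 7) = 0.
Factoring: (s + 7)(s + 1) = 0.

s = -7, -1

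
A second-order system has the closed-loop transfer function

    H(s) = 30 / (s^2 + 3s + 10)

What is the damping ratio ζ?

ζ ≈ 0.4743

Compare the denominator to the standard form s^2 + 2ζωₙs + ωₙ².
ωₙ² = 10, so ωₙ = √10 ≈ 3.162 rad/s.
2ζωₙ = 3, so ζ = 3/(2·√10) ≈ 0.4743.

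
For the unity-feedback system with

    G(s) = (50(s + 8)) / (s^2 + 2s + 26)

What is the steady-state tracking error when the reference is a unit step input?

e_ss = 0.06103

G(s) has no poles at the origin.
This is a Type 0 system. Kp = lim_{s→0} G(s) = 400/26 = 200/13.
e_ss = 1/(1 + Kp) = 1/(1 + 200/13) = 13/213 ≈ 0.06103.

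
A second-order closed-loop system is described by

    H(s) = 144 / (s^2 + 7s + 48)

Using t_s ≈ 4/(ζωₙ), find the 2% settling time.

t_s ≈ 1.143 s

Comparing s^2 + 7s + 48 to s^2 + 2ζωₙs + ωₙ²: ωₙ = √48 ≈ 6.928 rad/s and ζ = 7/(2·√48) ≈ 0.5052.
ζωₙ = 7/2 = 3.5, so t_s ≈ 4/(ζωₙ) = 4/3.5 ≈ 1.143 s.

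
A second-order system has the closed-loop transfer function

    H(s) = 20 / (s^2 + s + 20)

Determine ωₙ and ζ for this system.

Compare the denominator to the standard form s^2 + 2ζωₙs + ωₙ².
ωₙ² = 20, so ωₙ = √20 ≈ 4.472 rad/s.
2ζωₙ = 1, so ζ = 1/(2·√20) ≈ 0.1118.

ωₙ ≈ 4.472 rad/s, ζ ≈ 0.1118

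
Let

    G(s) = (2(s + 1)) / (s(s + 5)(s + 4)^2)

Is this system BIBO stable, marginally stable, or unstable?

marginally stable

The poles can be read from the denominator factors: s = 0, -5, -4, -4.
Since the simple pole(s) at s = 0 lie on the jω-axis with none in the right half-plane, the system is marginally stable.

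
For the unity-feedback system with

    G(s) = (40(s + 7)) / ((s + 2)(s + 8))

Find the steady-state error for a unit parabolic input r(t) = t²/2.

e_ss = ∞

G(s) has no poles at the origin.
This is a Type 0 system; Ka = lim_{s→0} s^2·G(s) = 0, so the steady-state error for a parabola input is infinite.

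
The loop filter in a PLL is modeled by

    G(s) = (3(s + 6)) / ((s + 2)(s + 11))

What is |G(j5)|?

Substitute s = j5: numerator = 18 + j15, denominator = -3 + j65.
|G(j5)| = |18 + j15| / |-3 + j65| = 23.431 / 65.069 ≈ 0.3601.

|G(j5)| ≈ 0.3601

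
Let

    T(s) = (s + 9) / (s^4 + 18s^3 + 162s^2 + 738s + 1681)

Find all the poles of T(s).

s = -4 + 5j, -4 - 5j, -5 + 4j, -5 - 4j

The poles are the roots of the denominator s^4 + 18s^3 + 162s^2 + 738s + 1681 = 0.
No real roots exist; factor into two real quadratics: (s^2 + 8s + 41)(s^2 + 10s + 41) = 0.
Each quadratic gives a conjugate pair via the quadratic formula.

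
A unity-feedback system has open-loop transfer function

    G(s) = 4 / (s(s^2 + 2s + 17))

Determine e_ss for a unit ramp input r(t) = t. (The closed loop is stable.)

G(s) has one pole at the origin.
This is a Type 1 system. Kv = lim_{s→0} s·G(s) = 4/17.
e_ss = 1/Kv = 1/(4/17) = 17/4 ≈ 4.250.

e_ss = 4.250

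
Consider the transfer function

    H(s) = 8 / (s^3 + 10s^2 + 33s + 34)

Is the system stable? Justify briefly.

The denominator s^3 + 10s^2 + 33s + 34 factors as (s + 2)(s^2 + 8s + 17), giving poles at s = -2, -4 + j, -4 - j.
Since all poles lie strictly in the left half-plane, the system is stable.

stable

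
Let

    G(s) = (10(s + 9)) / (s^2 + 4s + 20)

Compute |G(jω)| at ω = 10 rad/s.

Substitute s = j10: numerator = 90 + j100, denominator = -80 + j40.
|G(j10)| = |90 + j100| / |-80 + j40| = 134.54 / 89.443 ≈ 1.504.

|G(j10)| ≈ 1.504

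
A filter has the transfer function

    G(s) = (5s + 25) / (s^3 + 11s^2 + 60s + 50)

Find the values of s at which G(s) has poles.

s = -5 ± 5j, -1

The poles are the roots of the denominator s^3 + 11s^2 + 60s + 50 = 0.
Trying s = -1: the polynomial evaluates to 0, so (s + 1) is a factor.
Dividing out leaves s^2 + 10s + 50 = 0.
The quadratic formula then gives s = -5 ± 5j.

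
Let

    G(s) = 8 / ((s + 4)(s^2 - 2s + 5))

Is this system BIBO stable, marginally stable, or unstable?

unstable

The poles can be read from the denominator factors: s = -4, 1 + 2j, 1 - 2j.
Since the pole(s) at s = 1 ± 2j lie in the right half-plane, the system is unstable.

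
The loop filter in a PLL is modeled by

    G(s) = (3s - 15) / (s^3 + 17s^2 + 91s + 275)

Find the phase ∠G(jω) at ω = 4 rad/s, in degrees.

At s = j4: numerator = -15 + j12, denominator = 3 + j300.
∠G = ∠num − ∠den = 141.34° − (89.427°) = 51.91°.

∠G(j4) ≈ 51.91°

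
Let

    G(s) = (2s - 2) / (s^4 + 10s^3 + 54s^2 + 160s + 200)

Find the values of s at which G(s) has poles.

s = -3 + j, -3 - j, -2 + 4j, -2 - 4j

The poles are the roots of the denominator s^4 + 10s^3 + 54s^2 + 160s + 200 = 0.
No real roots exist; factor into two real quadratics: (s^2 + 6s + 10)(s^2 + 4s + 20) = 0.
Each quadratic gives a conjugate pair via the quadratic formula.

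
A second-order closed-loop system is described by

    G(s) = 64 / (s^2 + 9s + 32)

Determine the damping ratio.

ζ ≈ 0.7955

Compare the denominator to the standard form s^2 + 2ζωₙs + ωₙ².
ωₙ² = 32, so ωₙ = √32 ≈ 5.657 rad/s.
2ζωₙ = 9, so ζ = 9/(2·√32) ≈ 0.7955.
With ζ = 0.7955 the response is underdamped.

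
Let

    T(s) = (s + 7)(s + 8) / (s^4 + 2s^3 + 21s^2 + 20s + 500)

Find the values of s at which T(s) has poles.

The poles are the roots of the denominator s^4 + 2s^3 + 21s^2 + 20s + 500 = 0.
No real roots exist; factor into two real quadratics: (s^2 + 6s + 25)(s^2 - 4s + 20) = 0.
Each quadratic gives a conjugate pair via the quadratic formula.

s = -3 ± 4j, 2 ± 4j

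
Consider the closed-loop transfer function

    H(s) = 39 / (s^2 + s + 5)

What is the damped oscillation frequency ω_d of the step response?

ω_d ≈ 2.179 rad/s

Comparing s^2 + s + 5 to s^2 + 2ζωₙs + ωₙ²: ωₙ = √5 ≈ 2.236 rad/s and ζ = 1/(2·√5) ≈ 0.2236.
ζωₙ = 1/2 = 0.5, so ω_d = ωₙ√(1−ζ²) = √(ωₙ² − (ζωₙ)²) = √(5 − 0.5²) = √4.75 ≈ 2.179 rad/s.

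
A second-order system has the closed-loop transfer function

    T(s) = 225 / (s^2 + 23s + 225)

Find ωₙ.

ωₙ = 15 rad/s

Compare the denominator to the standard form s^2 + 2ζωₙs + ωₙ².
ωₙ² = 225, so ωₙ = 15 rad/s.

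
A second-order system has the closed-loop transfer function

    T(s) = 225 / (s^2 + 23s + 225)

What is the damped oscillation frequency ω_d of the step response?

ω_d ≈ 9.631 rad/s

Comparing s^2 + 23s + 225 to s^2 + 2ζωₙs + ωₙ²: ωₙ = 15 rad/s and ζ = 23/(2·15) ≈ 0.7667.
ζωₙ = 23/2 = 11.5, so ω_d = ωₙ√(1−ζ²) = √(ωₙ² − (ζωₙ)²) = √(225 − 11.5²) = √92.75 ≈ 9.631 rad/s.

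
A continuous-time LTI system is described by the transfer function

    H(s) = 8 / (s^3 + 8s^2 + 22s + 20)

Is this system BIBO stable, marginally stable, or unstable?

The denominator s^3 + 8s^2 + 22s + 20 factors as (s^2 + 6s + 10)(s + 2), giving poles at s = -3 + j, -3 - j, -2.
Since all poles lie strictly in the left half-plane, the system is stable.

stable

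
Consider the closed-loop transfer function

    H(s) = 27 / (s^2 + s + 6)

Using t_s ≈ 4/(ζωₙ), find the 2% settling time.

Comparing s^2 + s + 6 to s^2 + 2ζωₙs + ωₙ²: ωₙ = √6 ≈ 2.449 rad/s and ζ = 1/(2·√6) ≈ 0.2041.
ζωₙ = 1/2 = 0.5, so t_s ≈ 4/(ζωₙ) = 4/0.5 = 8 s.

t_s ≈ 8 s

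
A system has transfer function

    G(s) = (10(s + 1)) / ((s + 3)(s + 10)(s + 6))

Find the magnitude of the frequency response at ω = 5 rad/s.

|G(j5)| ≈ 0.1001

Substitute s = j5: numerator = 10 + j50, denominator = -295 + j415.
|G(j5)| = |10 + j50| / |-295 + j415| = 50.990 / 509.17 ≈ 0.1001.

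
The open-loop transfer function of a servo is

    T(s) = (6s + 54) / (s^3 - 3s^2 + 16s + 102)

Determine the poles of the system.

The poles are the roots of the denominator s^3 - 3s^2 + 16s + 102 = 0.
Trying s = -3: the polynomial evaluates to 0, so (s + 3) is a factor.
Dividing out leaves s^2 - 6s + 34 = 0.
The quadratic formula then gives s = 3 ± 5j.

s = 3 ± 5j, -3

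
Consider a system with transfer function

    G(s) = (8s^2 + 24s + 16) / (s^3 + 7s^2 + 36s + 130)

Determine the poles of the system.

s = -1 + 5j, -1 - 5j, -5

The poles are the roots of the denominator s^3 + 7s^2 + 36s + 130 = 0.
Trying s = -5: the polynomial evaluates to 0, so (s + 5) is a factor.
Dividing out leaves s^2 + 2s + 26 = 0.
The quadratic formula then gives s = -1 ± 5j.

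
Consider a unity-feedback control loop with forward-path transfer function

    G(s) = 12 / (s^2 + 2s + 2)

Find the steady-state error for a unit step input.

e_ss = 0.1429

G(s) has no poles at the origin.
This is a Type 0 system. Kp = lim_{s→0} G(s) = 12/2 = 6.
e_ss = 1/(1 + Kp) = 1/(1 + 6) = 1/7 ≈ 0.1429.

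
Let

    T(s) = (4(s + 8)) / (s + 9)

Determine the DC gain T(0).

T(0) = 32/9 ≈ 3.556

At s = 0 each factor (s + a) contributes a and each (s^2 + bs + c) contributes c.
T(0) = 4·(8) / ((9)) = 32/9 = 32/9.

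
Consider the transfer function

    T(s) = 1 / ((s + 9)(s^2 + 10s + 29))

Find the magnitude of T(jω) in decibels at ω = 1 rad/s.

|T(j1)|_dB ≈ -48.6 dB

Substitute s = j1: numerator = 1, denominator = 242 + j118.
|T(j1)| = |1| / |242 + j118| = 1 / 269.24 ≈ 0.003714.
In decibels: 20·log₁₀(0.003714) ≈ -48.6 dB.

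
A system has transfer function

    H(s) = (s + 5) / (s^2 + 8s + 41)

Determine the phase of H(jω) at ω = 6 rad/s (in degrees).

At s = j6: numerator = 5 + j6, denominator = 5 + j48.
∠H = ∠num − ∠den = 50.194° − (84.053°) = -33.86°.

∠H(j6) ≈ -33.86°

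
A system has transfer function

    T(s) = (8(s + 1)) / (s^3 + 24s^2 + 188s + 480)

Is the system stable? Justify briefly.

The denominator s^3 + 24s^2 + 188s + 480 factors as (s + 8)(s + 10)(s + 6), giving poles at s = -8, -10, -6.
Since all poles lie strictly in the left half-plane, the system is stable.

stable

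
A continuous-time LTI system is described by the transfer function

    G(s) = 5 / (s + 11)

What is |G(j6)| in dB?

|G(j6)|_dB ≈ -7.98 dB

Substitute s = j6: numerator = 5, denominator = 11 + j6.
|G(j6)| = |5| / |11 + j6| = 5 / 12.530 ≈ 0.3990.
In decibels: 20·log₁₀(0.3990) ≈ -7.98 dB.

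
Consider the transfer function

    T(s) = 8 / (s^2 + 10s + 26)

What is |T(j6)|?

Substitute s = j6: numerator = 8, denominator = -10 + j60.
|T(j6)| = |8| / |-10 + j60| = 8 / 60.828 ≈ 0.1315.

|T(j6)| ≈ 0.1315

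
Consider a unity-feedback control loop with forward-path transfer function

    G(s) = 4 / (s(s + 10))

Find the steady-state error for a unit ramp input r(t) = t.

G(s) has one pole at the origin.
This is a Type 1 system. Kv = lim_{s→0} s·G(s) = 4/10 = 2/5.
e_ss = 1/Kv = 1/(2/5) = 5/2 ≈ 2.500.

e_ss = 2.500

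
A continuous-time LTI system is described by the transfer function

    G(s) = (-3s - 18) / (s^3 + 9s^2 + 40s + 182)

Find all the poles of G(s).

s = -1 + 5j, -1 - 5j, -7

The poles are the roots of the denominator s^3 + 9s^2 + 40s + 182 = 0.
Trying s = -7: the polynomial evaluates to 0, so (s + 7) is a factor.
Dividing out leaves s^2 + 2s + 26 = 0.
The quadratic formula then gives s = -1 ± 5j.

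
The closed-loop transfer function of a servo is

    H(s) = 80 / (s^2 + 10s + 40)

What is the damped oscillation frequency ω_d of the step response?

ω_d ≈ 3.873 rad/s

Comparing s^2 + 10s + 40 to s^2 + 2ζωₙs + ωₙ²: ωₙ = √40 ≈ 6.325 rad/s and ζ = 10/(2·√40) ≈ 0.7906.
ζωₙ = 10/2 = 5, so ω_d = ωₙ√(1−ζ²) = √(ωₙ² − (ζωₙ)²) = √(40 − 5²) = √15 ≈ 3.873 rad/s.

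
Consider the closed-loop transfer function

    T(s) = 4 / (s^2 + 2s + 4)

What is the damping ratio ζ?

ζ = 0.5

Compare the denominator to the standard form s^2 + 2ζωₙs + ωₙ².
ωₙ² = 4, so ωₙ = 2 rad/s.
2ζωₙ = 2, so ζ = 2/(2·2) = 0.5.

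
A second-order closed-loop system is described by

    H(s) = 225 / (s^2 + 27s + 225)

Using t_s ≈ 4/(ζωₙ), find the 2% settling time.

Comparing s^2 + 27s + 225 to s^2 + 2ζωₙs + ωₙ²: ωₙ = 15 rad/s and ζ = 27/(2·15) = 0.9.
ζωₙ = 27/2 = 13.5, so t_s ≈ 4/(ζωₙ) = 4/13.5 ≈ 0.2963 s.

t_s ≈ 0.2963 s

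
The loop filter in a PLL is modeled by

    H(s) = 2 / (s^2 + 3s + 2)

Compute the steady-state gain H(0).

H(0) = 1

Set s = 0: H(0) = (2) / (2) = 1.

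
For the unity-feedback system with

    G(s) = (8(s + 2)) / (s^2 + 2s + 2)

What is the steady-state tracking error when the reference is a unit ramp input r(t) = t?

e_ss = ∞

G(s) has no poles at the origin.
This is a Type 0 system; Kv = lim_{s→0} s·G(s) = 0, so the steady-state error for a ramp input is infinite.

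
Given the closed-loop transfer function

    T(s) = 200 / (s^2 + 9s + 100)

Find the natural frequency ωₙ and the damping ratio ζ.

ωₙ = 10 rad/s, ζ = 0.45

Compare the denominator to the standard form s^2 + 2ζωₙs + ωₙ².
ωₙ² = 100, so ωₙ = 10 rad/s.
2ζωₙ = 9, so ζ = 9/(2·10) = 0.45.
With ζ = 0.45 the response is underdamped.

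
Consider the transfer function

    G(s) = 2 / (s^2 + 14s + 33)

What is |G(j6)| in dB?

|G(j6)|_dB ≈ -32.5 dB

Substitute s = j6: numerator = 2, denominator = -3 + j84.
|G(j6)| = |2| / |-3 + j84| = 2 / 84.054 ≈ 0.02379.
In decibels: 20·log₁₀(0.02379) ≈ -32.5 dB.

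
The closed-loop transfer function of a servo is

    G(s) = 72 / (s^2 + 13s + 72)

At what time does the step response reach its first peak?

Comparing s^2 + 13s + 72 to s^2 + 2ζωₙs + ωₙ²: ωₙ = √72 ≈ 8.485 rad/s and ζ = 13/(2·√72) ≈ 0.7660.
ζωₙ = 13/2 = 6.5, so ω_d = ωₙ√(1−ζ²) = √(ωₙ² − (ζωₙ)²) = √(72 − 6.5²) = √29.75 ≈ 5.454 rad/s.
t_p = π/ω_d = π/5.454 ≈ 0.5760 s.

t_p ≈ 0.5760 s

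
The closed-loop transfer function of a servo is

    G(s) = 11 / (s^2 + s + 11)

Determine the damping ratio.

ζ ≈ 0.1508

Compare the denominator to the standard form s^2 + 2ζωₙs + ωₙ².
ωₙ² = 11, so ωₙ = √11 ≈ 3.317 rad/s.
2ζωₙ = 1, so ζ = 1/(2·√11) ≈ 0.1508.
With ζ = 0.1508 the response is underdamped.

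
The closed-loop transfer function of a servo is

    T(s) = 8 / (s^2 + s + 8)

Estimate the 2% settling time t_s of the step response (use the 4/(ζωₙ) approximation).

Comparing s^2 + s + 8 to s^2 + 2ζωₙs + ωₙ²: ωₙ = √8 ≈ 2.828 rad/s and ζ = 1/(2·√8) ≈ 0.1768.
ζωₙ = 1/2 = 0.5, so t_s ≈ 4/(ζωₙ) = 4/0.5 = 8 s.

t_s ≈ 8 s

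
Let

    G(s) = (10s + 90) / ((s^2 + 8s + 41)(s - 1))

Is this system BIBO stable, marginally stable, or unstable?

The poles can be read from the denominator factors: s = -4 ± 5j, 1.
Since the pole(s) at s = 1 lie in the right half-plane, the system is unstable.

unstable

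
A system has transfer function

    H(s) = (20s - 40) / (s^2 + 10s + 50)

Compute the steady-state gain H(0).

Set s = 0: H(0) = (-40) / (50) = -4/5.

H(0) = -4/5 ≈ -0.8000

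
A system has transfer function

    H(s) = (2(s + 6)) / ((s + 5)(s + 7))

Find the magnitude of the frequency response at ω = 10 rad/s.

|H(j10)| ≈ 0.1709

Substitute s = j10: numerator = 12 + j20, denominator = -65 + j120.
|H(j10)| = |12 + j20| / |-65 + j120| = 23.324 / 136.47 ≈ 0.1709.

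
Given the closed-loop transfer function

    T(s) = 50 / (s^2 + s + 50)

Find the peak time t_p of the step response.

Comparing s^2 + s + 50 to s^2 + 2ζωₙs + ωₙ²: ωₙ = √50 ≈ 7.071 rad/s and ζ = 1/(2·√50) ≈ 0.07071.
ζωₙ = 1/2 = 0.5, so ω_d = ωₙ√(1−ζ²) = √(ωₙ² − (ζωₙ)²) = √(50 − 0.5²) = √49.75 ≈ 7.053 rad/s.
t_p = π/ω_d = π/7.053 ≈ 0.4454 s.

t_p ≈ 0.4454 s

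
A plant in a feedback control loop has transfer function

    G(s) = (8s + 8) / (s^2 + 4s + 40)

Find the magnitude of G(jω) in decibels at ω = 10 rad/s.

Substitute s = j10: numerator = 8 + j80, denominator = -60 + j40.
|G(j10)| = |8 + j80| / |-60 + j40| = 80.399 / 72.111 ≈ 1.115.
In decibels: 20·log₁₀(1.115) ≈ 0.945 dB.

|G(j10)|_dB ≈ 0.945 dB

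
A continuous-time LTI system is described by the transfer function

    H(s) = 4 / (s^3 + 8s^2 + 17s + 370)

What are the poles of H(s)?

The poles are the roots of the denominator s^3 + 8s^2 + 17s + 370 = 0.
Trying s = -10: the polynomial evaluates to 0, so (s + 10) is a factor.
Dividing out leaves s^2 - 2s + 37 = 0.
The quadratic formula then gives s = 1 ± 6j.

s = 1 ± 6j, -10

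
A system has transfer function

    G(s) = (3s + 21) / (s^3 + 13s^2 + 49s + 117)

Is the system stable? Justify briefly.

The denominator s^3 + 13s^2 + 49s + 117 factors as (s^2 + 4s + 13)(s + 9), giving poles at s = -2 ± 3j, -9.
Since all poles lie strictly in the left half-plane, the system is stable.

stable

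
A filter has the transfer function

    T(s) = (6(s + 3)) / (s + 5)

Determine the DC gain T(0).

Set s = 0: T(0) = (18) / (5) = 18/5.

T(0) = 18/5 ≈ 3.600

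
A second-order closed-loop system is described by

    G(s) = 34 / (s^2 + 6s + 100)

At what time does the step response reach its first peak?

t_p ≈ 0.3293 s

Comparing s^2 + 6s + 100 to s^2 + 2ζωₙs + ωₙ²: ωₙ = 10 rad/s and ζ = 6/(2·10) = 0.3.
ζωₙ = 6/2 = 3, so ω_d = ωₙ√(1−ζ²) = √(ωₙ² − (ζωₙ)²) = √(100 − 3²) = √91 ≈ 9.539 rad/s.
t_p = π/ω_d = π/9.539 ≈ 0.3293 s.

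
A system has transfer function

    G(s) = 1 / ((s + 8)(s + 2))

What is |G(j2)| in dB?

Substitute s = j2: numerator = 1, denominator = 12 + j20.
|G(j2)| = |1| / |12 + j20| = 1 / 23.324 ≈ 0.04287.
In decibels: 20·log₁₀(0.04287) ≈ -27.4 dB.

|G(j2)|_dB ≈ -27.4 dB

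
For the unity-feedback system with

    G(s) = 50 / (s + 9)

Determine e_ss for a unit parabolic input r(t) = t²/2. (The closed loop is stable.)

G(s) has no poles at the origin.
This is a Type 0 system; Ka = lim_{s→0} s^2·G(s) = 0, so the steady-state error for a parabola input is infinite.

e_ss = ∞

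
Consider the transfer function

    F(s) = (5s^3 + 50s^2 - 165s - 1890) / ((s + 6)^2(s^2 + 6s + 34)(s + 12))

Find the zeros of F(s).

Set the numerator to zero: 5s^3 + 50s^2 - 165s - 1890 = 0, i.e. 5·(s^3 + 10s^2 - 33s - 378) = 0.
Factoring: (s + 7)(s - 6)(s + 9) = 0.

s = -7, 6, -9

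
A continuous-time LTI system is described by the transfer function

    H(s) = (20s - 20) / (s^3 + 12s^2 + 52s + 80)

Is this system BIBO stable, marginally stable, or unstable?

The denominator s^3 + 12s^2 + 52s + 80 factors as (s^2 + 8s + 20)(s + 4), giving poles at s = -4 + 2j, -4 - 2j, -4.
Since all poles lie strictly in the left half-plane, the system is stable.

stable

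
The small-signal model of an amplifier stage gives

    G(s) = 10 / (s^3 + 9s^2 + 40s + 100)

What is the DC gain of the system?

G(0) = 1/10 ≈ 0.1000

Set s = 0: G(0) = (10) / (100) = 1/10.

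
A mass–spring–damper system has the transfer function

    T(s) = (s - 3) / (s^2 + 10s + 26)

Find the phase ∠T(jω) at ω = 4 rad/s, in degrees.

At s = j4: numerator = -3 + j4, denominator = 10 + j40.
∠T = ∠num − ∠den = 126.87° − (75.964°) = 50.91°.

∠T(j4) ≈ 50.91°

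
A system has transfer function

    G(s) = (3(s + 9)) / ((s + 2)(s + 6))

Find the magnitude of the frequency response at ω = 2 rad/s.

|G(j2)| ≈ 1.546

Substitute s = j2: numerator = 27 + j6, denominator = 8 + j16.
|G(j2)| = |27 + j6| / |8 + j16| = 27.659 / 17.889 ≈ 1.546.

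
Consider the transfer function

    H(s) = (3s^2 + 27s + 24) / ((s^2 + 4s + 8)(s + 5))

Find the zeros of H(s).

s = -8, -1

Set the numerator to zero: 3s^2 + 27s + 24 = 0, i.e. 3·(s^2 + 9s + 8) = 0.
Factoring: (s + 8)(s + 1) = 0.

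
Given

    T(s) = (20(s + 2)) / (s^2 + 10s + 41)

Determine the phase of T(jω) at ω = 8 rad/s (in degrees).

∠T(j8) ≈ -30.08°

At s = j8: numerator = 40 + j160, denominator = -23 + j80.
∠T = ∠num − ∠den = 75.964° − (106.04°) = -30.08°.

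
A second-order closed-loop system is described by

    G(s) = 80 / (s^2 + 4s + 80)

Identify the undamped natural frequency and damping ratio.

ωₙ ≈ 8.944 rad/s, ζ ≈ 0.2236

Compare the denominator to the standard form s^2 + 2ζωₙs + ωₙ².
ωₙ² = 80, so ωₙ = √80 ≈ 8.944 rad/s.
2ζωₙ = 4, so ζ = 4/(2·√80) ≈ 0.2236.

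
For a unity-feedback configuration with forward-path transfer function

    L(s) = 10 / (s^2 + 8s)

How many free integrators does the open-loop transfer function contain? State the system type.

Factor s from the denominator: s^2 + 8s = s·(s + 8).
There is 1 pole at the origin, so the system is Type 1.

Type 1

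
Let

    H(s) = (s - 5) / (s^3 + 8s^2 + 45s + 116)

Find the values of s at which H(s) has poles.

The poles are the roots of the denominator s^3 + 8s^2 + 45s + 116 = 0.
Trying s = -4: the polynomial evaluates to 0, so (s + 4) is a factor.
Dividing out leaves s^2 + 4s + 29 = 0.
The quadratic formula then gives s = -2 ± 5j.

s = -2 ± 5j, -4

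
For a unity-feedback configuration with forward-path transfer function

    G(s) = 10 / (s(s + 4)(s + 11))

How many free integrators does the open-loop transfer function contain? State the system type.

Type 1

The denominator has 1 factor of s at the origin (free integrator), so this is a Type 1 system.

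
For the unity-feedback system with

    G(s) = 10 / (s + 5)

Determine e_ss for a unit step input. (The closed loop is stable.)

G(s) has no poles at the origin.
This is a Type 0 system. Kp = lim_{s→0} G(s) = 10/5 = 2.
e_ss = 1/(1 + Kp) = 1/(1 + 2) = 1/3 ≈ 0.3333.

e_ss = 0.3333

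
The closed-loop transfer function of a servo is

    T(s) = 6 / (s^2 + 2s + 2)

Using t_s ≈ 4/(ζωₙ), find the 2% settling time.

t_s ≈ 4 s

Comparing s^2 + 2s + 2 to s^2 + 2ζωₙs + ωₙ²: ωₙ = √2 ≈ 1.414 rad/s and ζ = 2/(2·√2) ≈ 0.7071.
ζωₙ = 2/2 = 1, so t_s ≈ 4/(ζωₙ) = 4/1 = 4 s.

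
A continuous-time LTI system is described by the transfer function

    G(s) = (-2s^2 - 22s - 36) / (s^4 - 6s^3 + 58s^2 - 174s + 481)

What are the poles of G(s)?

s = 2 + 3j, 2 - 3j, 1 + 6j, 1 - 6j

The poles are the roots of the denominator s^4 - 6s^3 + 58s^2 - 174s + 481 = 0.
No real roots exist; factor into two real quadratics: (s^2 - 4s + 13)(s^2 - 2s + 37) = 0.
Each quadratic gives a conjugate pair via the quadratic formula.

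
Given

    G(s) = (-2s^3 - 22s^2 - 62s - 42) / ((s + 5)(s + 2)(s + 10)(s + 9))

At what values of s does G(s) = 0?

s = -3, -7, -1

Set the numerator to zero: -2s^3 - 22s^2 - 62s - 42 = 0, i.e. -2·(s^3 + 11s^2 + 31s + 21) = 0.
Factoring: (s + 3)(s + 7)(s + 1) = 0.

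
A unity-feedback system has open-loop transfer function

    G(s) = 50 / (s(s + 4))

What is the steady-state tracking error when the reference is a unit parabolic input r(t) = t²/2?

G(s) has one pole at the origin.
This is a Type 1 system; Ka = lim_{s→0} s^2·G(s) = 0, so the steady-state error for a parabola input is infinite.

e_ss = ∞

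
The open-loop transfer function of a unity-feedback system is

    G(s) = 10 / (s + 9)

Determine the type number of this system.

Type 0

The denominator has no factor of s at the origin — no free integrator — so this is a Type 0 system.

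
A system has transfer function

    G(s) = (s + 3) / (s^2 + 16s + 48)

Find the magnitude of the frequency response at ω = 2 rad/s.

|G(j2)| ≈ 0.06627

Substitute s = j2: numerator = 3 + j2, denominator = 44 + j32.
|G(j2)| = |3 + j2| / |44 + j32| = 3.6056 / 54.406 ≈ 0.06627.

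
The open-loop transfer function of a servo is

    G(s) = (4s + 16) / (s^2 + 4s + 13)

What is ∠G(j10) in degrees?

At s = j10: numerator = 16 + j40, denominator = -87 + j40.
∠G = ∠num − ∠den = 68.199° − (155.31°) = -87.11°.

∠G(j10) ≈ -87.11°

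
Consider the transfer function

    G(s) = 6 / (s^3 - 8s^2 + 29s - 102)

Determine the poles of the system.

The poles are the roots of the denominator s^3 - 8s^2 + 29s - 102 = 0.
Trying s = 6: the polynomial evaluates to 0, so (s - 6) is a factor.
Dividing out leaves s^2 - 2s + 17 = 0.
The quadratic formula then gives s = 1 ± 4j.

s = 1 + 4j, 1 - 4j, 6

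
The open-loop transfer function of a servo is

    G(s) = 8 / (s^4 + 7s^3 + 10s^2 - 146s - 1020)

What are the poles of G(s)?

s = -3 + 5j, -3 - 5j, 5, -6

The poles are the roots of the denominator s^4 + 7s^3 + 10s^2 - 146s - 1020 = 0.
Trying s = 5: the polynomial evaluates to 0, so (s - 5) is a factor.
Dividing out leaves s^3 + 12s^2 + 70s + 204 = 0.
This factors further as (s^2 + 6s + 34)(s + 6) = 0.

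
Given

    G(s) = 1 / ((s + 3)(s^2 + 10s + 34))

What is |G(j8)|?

|G(j8)| ≈ 0.001370

Substitute s = j8: numerator = 1, denominator = -730.
|G(j8)| = |1| / |-730| = 1 / 730 ≈ 0.001370.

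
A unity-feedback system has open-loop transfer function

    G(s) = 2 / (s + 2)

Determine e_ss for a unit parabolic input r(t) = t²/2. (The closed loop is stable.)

e_ss = ∞

G(s) has no poles at the origin.
This is a Type 0 system; Ka = lim_{s→0} s^2·G(s) = 0, so the steady-state error for a parabola input is infinite.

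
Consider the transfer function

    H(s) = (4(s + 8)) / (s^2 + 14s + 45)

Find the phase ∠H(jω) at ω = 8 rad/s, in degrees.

∠H(j8) ≈ -54.63°

At s = j8: numerator = 32 + j32, denominator = -19 + j112.
∠H = ∠num − ∠den = 45° − (99.628°) = -54.63°.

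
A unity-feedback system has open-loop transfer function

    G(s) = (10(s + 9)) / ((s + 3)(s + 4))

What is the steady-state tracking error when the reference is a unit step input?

e_ss = 0.1176

G(s) has no poles at the origin.
This is a Type 0 system. Kp = lim_{s→0} G(s) = 90/12 = 15/2.
e_ss = 1/(1 + Kp) = 1/(1 + 15/2) = 2/17 ≈ 0.1176.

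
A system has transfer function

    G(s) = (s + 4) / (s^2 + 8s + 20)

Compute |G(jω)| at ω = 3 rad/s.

|G(j3)| ≈ 0.1894

Substitute s = j3: numerator = 4 + j3, denominator = 11 + j24.
|G(j3)| = |4 + j3| / |11 + j24| = 5 / 26.401 ≈ 0.1894.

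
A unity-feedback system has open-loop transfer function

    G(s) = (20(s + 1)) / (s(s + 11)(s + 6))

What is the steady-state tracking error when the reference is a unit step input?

e_ss = 0

G(s) has one pole at the origin.
This is a Type 1 system; for a step input the steady-state error is zero.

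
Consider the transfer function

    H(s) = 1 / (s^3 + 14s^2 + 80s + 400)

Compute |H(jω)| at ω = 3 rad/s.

Substitute s = j3: numerator = 1, denominator = 274 + j213.
|H(j3)| = |1| / |274 + j213| = 1 / 347.05 ≈ 0.002881.

|H(j3)| ≈ 0.002881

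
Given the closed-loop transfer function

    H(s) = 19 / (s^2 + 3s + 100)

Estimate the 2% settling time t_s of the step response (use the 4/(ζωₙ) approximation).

t_s ≈ 2.667 s

Comparing s^2 + 3s + 100 to s^2 + 2ζωₙs + ωₙ²: ωₙ = 10 rad/s and ζ = 3/(2·10) = 0.15.
ζωₙ = 3/2 = 1.5, so t_s ≈ 4/(ζωₙ) = 4/1.5 ≈ 2.667 s.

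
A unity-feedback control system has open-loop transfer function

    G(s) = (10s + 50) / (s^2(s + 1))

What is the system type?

The denominator has 2 factors of s at the origin (free integrators), so this is a Type 2 system.

Type 2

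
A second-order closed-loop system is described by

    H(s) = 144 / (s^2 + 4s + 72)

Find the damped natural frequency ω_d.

ω_d ≈ 8.246 rad/s

Comparing s^2 + 4s + 72 to s^2 + 2ζωₙs + ωₙ²: ωₙ = √72 ≈ 8.485 rad/s and ζ = 4/(2·√72) ≈ 0.2357.
ζωₙ = 4/2 = 2, so ω_d = ωₙ√(1−ζ²) = √(ωₙ² − (ζωₙ)²) = √(72 − 2²) = √68 ≈ 8.246 rad/s.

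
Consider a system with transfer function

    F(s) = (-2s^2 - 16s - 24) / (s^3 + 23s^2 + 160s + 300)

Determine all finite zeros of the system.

s = -2, -6

Set the numerator to zero: -2s^2 - 16s - 24 = 0, i.e. -2·(s^2 + 8s + 12) = 0.
Factoring: (s + 2)(s + 6) = 0.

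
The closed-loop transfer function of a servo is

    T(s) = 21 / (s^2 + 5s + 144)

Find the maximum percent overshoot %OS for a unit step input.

%OS ≈ 51.2%

Comparing s^2 + 5s + 144 to s^2 + 2ζωₙs + ωₙ²: ωₙ = 12 rad/s and ζ = 5/(2·12) ≈ 0.2083.
%OS = 100·exp(−πζ/√(1−ζ²)) = 100·exp(−π·0.2083/√(1−0.2083²)) ≈ 51.2%.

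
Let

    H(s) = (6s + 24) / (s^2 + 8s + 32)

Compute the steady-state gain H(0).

Set s = 0: H(0) = (24) / (32) = 3/4.

H(0) = 3/4 ≈ 0.7500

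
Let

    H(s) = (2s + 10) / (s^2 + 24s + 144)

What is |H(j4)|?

|H(j4)| ≈ 0.08004

Substitute s = j4: numerator = 10 + j8, denominator = 128 + j96.
|H(j4)| = |10 + j8| / |128 + j96| = 12.806 / 160 ≈ 0.08004.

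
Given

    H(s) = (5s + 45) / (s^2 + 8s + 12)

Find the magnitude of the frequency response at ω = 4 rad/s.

|H(j4)| ≈ 1.527

Substitute s = j4: numerator = 45 + j20, denominator = -4 + j32.
|H(j4)| = |45 + j20| / |-4 + j32| = 49.244 / 32.249 ≈ 1.527.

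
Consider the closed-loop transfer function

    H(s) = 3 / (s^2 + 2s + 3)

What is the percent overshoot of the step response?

%OS ≈ 10.8%

Comparing s^2 + 2s + 3 to s^2 + 2ζωₙs + ωₙ²: ωₙ = √3 ≈ 1.732 rad/s and ζ = 2/(2·√3) ≈ 0.5774.
%OS = 100·exp(−πζ/√(1−ζ²)) = 100·exp(−π·0.5774/√(1−0.5774²)) ≈ 10.8%.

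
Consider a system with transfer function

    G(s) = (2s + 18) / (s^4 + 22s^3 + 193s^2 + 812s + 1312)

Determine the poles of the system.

The poles are the roots of the denominator s^4 + 22s^3 + 193s^2 + 812s + 1312 = 0.
Trying s = -8: the polynomial evaluates to 0, so (s + 8) is a factor.
Dividing out leaves s^3 + 14s^2 + 81s + 164 = 0.
This factors further as (s^2 + 10s + 41)(s + 4) = 0.

s = -5 + 4j, -5 - 4j, -8, -4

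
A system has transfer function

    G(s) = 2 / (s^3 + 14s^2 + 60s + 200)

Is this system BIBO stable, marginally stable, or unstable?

stable

The denominator s^3 + 14s^2 + 60s + 200 factors as (s + 10)(s^2 + 4s + 20), giving poles at s = -10, -2 + 4j, -2 - 4j.
Since all poles lie strictly in the left half-plane, the system is stable.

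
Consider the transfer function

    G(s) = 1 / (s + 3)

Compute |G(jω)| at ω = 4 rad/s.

Substitute s = j4: numerator = 1, denominator = 3 + j4.
|G(j4)| = |1| / |3 + j4| = 1 / 5 = 0.2000.

|G(j4)| = 0.2000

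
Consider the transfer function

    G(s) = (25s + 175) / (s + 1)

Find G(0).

G(0) = 175

Set s = 0: G(0) = (175) / (1) = 175.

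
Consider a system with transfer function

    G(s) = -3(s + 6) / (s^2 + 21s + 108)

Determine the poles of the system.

s = -9, -12

The poles are the roots of the denominator s^2 + 21s + 108 = 0.
Factoring: (s + 9)(s + 12) = 0, so s = -9 and s = -12.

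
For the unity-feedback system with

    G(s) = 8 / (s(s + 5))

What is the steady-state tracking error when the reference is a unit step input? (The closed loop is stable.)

e_ss = 0

G(s) has one pole at the origin.
This is a Type 1 system; for a step input the steady-state error is zero.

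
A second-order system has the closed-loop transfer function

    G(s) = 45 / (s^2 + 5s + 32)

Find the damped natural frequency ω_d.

ω_d ≈ 5.074 rad/s

Comparing s^2 + 5s + 32 to s^2 + 2ζωₙs + ωₙ²: ωₙ = √32 ≈ 5.657 rad/s and ζ = 5/(2·√32) ≈ 0.4419.
ζωₙ = 5/2 = 2.5, so ω_d = ωₙ√(1−ζ²) = √(ωₙ² − (ζωₙ)²) = √(32 − 2.5²) = √25.75 ≈ 5.074 rad/s.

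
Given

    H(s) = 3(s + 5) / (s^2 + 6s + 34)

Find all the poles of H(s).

s = -3 + 5j, -3 - 5j

The poles are the roots of the denominator s^2 + 6s + 34 = 0.
Using the quadratic formula: s = (-6 ± √(-100))/2 = -3 ± 5j.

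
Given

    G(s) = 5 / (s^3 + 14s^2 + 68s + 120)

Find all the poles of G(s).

The poles are the roots of the denominator s^3 + 14s^2 + 68s + 120 = 0.
Trying s = -6: the polynomial evaluates to 0, so (s + 6) is a factor.
Dividing out leaves s^2 + 8s + 20 = 0.
The quadratic formula then gives s = -4 ± 2j.

s = -4 ± 2j, -6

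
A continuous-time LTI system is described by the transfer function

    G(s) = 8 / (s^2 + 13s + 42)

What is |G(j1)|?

|G(j1)| ≈ 0.1860

Substitute s = j1: numerator = 8, denominator = 41 + j13.
|G(j1)| = |8| / |41 + j13| = 8 / 43.012 ≈ 0.1860.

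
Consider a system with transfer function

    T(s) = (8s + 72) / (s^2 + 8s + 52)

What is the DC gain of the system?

T(0) = 18/13 ≈ 1.385

Set s = 0: T(0) = (72) / (52) = 18/13.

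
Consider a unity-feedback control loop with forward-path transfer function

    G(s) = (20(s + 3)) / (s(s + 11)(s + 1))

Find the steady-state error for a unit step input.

G(s) has one pole at the origin.
This is a Type 1 system; for a step input the steady-state error is zero.

e_ss = 0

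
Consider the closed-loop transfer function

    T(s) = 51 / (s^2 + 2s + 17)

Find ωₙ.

Compare the denominator to the standard form s^2 + 2ζωₙs + ωₙ².
ωₙ² = 17, so ωₙ = √17 ≈ 4.123 rad/s.

ωₙ ≈ 4.123 rad/s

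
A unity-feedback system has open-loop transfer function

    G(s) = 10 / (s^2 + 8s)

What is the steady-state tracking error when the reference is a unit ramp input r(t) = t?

e_ss = 0.8000

G(s) has one pole at the origin.
This is a Type 1 system. Kv = lim_{s→0} s·G(s) = 10/8 = 5/4.
e_ss = 1/Kv = 1/(5/4) = 4/5 ≈ 0.8000.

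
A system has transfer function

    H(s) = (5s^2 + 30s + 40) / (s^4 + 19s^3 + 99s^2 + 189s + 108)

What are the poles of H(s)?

s = -3, -3, -1, -12

The poles are the roots of the denominator s^4 + 19s^3 + 99s^2 + 189s + 108 = 0.
Trying s = -3: the polynomial evaluates to 0, so (s + 3) is a factor.
Dividing out leaves s^3 + 16s^2 + 51s + 36 = 0.
This factors further as (s + 3)(s + 1)(s + 12) = 0.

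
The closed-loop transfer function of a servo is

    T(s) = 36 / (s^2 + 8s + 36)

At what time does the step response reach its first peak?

t_p ≈ 0.7025 s

Comparing s^2 + 8s + 36 to s^2 + 2ζωₙs + ωₙ²: ωₙ = 6 rad/s and ζ = 8/(2·6) ≈ 0.6667.
ζωₙ = 8/2 = 4, so ω_d = ωₙ√(1−ζ²) = √(ωₙ² − (ζωₙ)²) = √(36 − 4²) = √20 ≈ 4.472 rad/s.
t_p = π/ω_d = π/4.472 ≈ 0.7025 s.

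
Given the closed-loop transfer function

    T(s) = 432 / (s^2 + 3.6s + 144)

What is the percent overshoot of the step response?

Comparing s^2 + 3.6s + 144 to s^2 + 2ζωₙs + ωₙ²: ωₙ = 12 rad/s and ζ = 3.6/(2·12) = 0.15.
%OS = 100·exp(−πζ/√(1−ζ²)) = 100·exp(−π·0.15/√(1−0.15²)) ≈ 62.1%.

%OS ≈ 62.1%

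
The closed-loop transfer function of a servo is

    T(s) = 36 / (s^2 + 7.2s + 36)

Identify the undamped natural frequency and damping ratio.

ωₙ = 6 rad/s, ζ = 0.6

Compare the denominator to the standard form s^2 + 2ζωₙs + ωₙ².
ωₙ² = 36, so ωₙ = 6 rad/s.
2ζωₙ = 7.2, so ζ = 7.2/(2·6) = 0.6.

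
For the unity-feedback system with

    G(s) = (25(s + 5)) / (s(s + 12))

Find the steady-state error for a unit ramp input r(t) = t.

e_ss = 0.09600

G(s) has one pole at the origin.
This is a Type 1 system. Kv = lim_{s→0} s·G(s) = 125/12.
e_ss = 1/Kv = 1/(125/12) = 12/125 ≈ 0.09600.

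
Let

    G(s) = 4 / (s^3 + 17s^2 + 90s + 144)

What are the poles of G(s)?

The poles are the roots of the denominator s^3 + 17s^2 + 90s + 144 = 0.
Trying s = -6: the polynomial evaluates to 0, so (s + 6) is a factor.
Dividing out leaves s^2 + 11s + 24 = 0.
Factoring the quadratic: (s + 8)(s + 3) = 0.

s = -6, -8, -3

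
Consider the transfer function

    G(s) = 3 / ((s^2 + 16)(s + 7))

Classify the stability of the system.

The poles can be read from the denominator factors: s = 4j, -4j, -7.
Since the simple pole(s) at s = 4j, -4j lie on the jω-axis with none in the right half-plane, the system is marginally stable.

marginally stable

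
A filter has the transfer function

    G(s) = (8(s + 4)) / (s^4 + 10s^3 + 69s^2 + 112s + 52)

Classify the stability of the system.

The denominator s^4 + 10s^3 + 69s^2 + 112s + 52 factors as (s^2 + 8s + 52)(s + 1)^2, giving poles at s = -4 ± 6j, -1, -1.
Since all poles lie strictly in the left half-plane, the system is stable.

stable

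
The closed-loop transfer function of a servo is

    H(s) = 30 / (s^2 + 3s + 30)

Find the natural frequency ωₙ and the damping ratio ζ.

ωₙ ≈ 5.477 rad/s, ζ ≈ 0.2739

Compare the denominator to the standard form s^2 + 2ζωₙs + ωₙ².
ωₙ² = 30, so ωₙ = √30 ≈ 5.477 rad/s.
2ζωₙ = 3, so ζ = 3/(2·√30) ≈ 0.2739.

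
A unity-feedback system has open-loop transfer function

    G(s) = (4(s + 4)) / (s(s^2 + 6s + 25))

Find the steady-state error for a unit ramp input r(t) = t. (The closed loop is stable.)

G(s) has one pole at the origin.
This is a Type 1 system. Kv = lim_{s→0} s·G(s) = 16/25.
e_ss = 1/Kv = 1/(16/25) = 25/16 ≈ 1.562.

e_ss = 1.562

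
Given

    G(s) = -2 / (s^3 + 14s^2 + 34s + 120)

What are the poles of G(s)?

The poles are the roots of the denominator s^3 + 14s^2 + 34s + 120 = 0.
Trying s = -12: the polynomial evaluates to 0, so (s + 12) is a factor.
Dividing out leaves s^2 + 2s + 10 = 0.
The quadratic formula then gives s = -1 ± 3j.

s = -1 ± 3j, -12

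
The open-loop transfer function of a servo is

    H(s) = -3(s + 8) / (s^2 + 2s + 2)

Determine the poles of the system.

s = -1 ± j

The poles are the roots of the denominator s^2 + 2s + 2 = 0.
Using the quadratic formula: s = (-2 ± √(-4))/2 = -1 ± 1j.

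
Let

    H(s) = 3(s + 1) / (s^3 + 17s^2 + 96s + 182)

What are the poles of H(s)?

The poles are the roots of the denominator s^3 + 17s^2 + 96s + 182 = 0.
Trying s = -7: the polynomial evaluates to 0, so (s + 7) is a factor.
Dividing out leaves s^2 + 10s + 26 = 0.
The quadratic formula then gives s = -5 ± 1j.

s = -5 ± j, -7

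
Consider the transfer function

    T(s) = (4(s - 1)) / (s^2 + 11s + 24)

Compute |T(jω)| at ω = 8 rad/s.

|T(j8)| ≈ 0.3336

Substitute s = j8: numerator = -4 + j32, denominator = -40 + j88.
|T(j8)| = |-4 + j32| / |-40 + j88| = 32.249 / 96.664 ≈ 0.3336.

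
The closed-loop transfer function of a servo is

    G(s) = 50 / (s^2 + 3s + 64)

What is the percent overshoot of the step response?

Comparing s^2 + 3s + 64 to s^2 + 2ζωₙs + ωₙ²: ωₙ = 8 rad/s and ζ = 3/(2·8) = 0.1875.
%OS = 100·exp(−πζ/√(1−ζ²)) = 100·exp(−π·0.1875/√(1−0.1875²)) ≈ 54.9%.

%OS ≈ 54.9%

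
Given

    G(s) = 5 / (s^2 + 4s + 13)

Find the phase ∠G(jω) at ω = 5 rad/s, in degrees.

At s = j5: numerator = 5, denominator = -12 + j20.
∠G = ∠num − ∠den = 0° − (120.96°) = -121.0°.

∠G(j5) ≈ -121.0°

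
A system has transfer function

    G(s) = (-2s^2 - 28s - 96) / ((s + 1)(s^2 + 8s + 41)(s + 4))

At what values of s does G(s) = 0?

Set the numerator to zero: -2s^2 - 28s - 96 = 0, i.e. -2·(s^2 + 14s + 48) = 0.
Factoring: (s + 6)(s + 8) = 0.

s = -6, -8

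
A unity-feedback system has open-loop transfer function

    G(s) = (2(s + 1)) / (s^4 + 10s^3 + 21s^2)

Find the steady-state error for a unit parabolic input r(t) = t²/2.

G(s) has 2 poles at the origin.
This is a Type 2 system. Ka = lim_{s→0} s^2·G(s) = 2/21.
e_ss = 1/Ka = 1/(2/21) = 21/2 ≈ 10.50.

e_ss = 10.50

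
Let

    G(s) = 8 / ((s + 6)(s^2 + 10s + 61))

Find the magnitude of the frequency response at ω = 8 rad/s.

Substitute s = j8: numerator = 8, denominator = -658 + j456.
|G(j8)| = |8| / |-658 + j456| = 8 / 800.56 ≈ 0.009993.

|G(j8)| ≈ 0.009993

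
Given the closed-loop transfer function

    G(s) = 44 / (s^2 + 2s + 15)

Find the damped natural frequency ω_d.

Comparing s^2 + 2s + 15 to s^2 + 2ζωₙs + ωₙ²: ωₙ = √15 ≈ 3.873 rad/s and ζ = 2/(2·√15) ≈ 0.2582.
ζωₙ = 2/2 = 1, so ω_d = ωₙ√(1−ζ²) = √(ωₙ² − (ζωₙ)²) = √(15 − 1²) = √14 ≈ 3.742 rad/s.

ω_d ≈ 3.742 rad/s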